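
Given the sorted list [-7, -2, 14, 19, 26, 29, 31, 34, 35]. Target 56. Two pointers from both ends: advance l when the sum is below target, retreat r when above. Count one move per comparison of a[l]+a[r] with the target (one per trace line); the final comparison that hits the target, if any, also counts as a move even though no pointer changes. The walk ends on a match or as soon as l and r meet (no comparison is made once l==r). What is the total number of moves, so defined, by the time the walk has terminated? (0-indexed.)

l=0 r=8: -7+35=28 <56, l++
l=1 r=8: -2+35=33 <56, l++
l=2 r=8: 14+35=49 <56, l++
l=3 r=8: 19+35=54 <56, l++
l=4 r=8: 26+35=61 >56, r--
l=4 r=7: 26+34=60 >56, r--
l=4 r=6: 26+31=57 >56, r--
l=4 r=5: 26+29=55 <56, l++

8 moves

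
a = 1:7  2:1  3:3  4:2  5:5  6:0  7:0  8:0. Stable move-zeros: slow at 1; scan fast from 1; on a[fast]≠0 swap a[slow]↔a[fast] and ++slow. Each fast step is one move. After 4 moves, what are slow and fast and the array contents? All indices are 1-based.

slow=5, fast=5, a=[7, 1, 3, 2, 5, 0, 0, 0]

slow=1 fast=1: a[fast]=7≠0 swap→a[1]=7, slow++,fast++
slow=2 fast=2: a[fast]=1≠0 swap→a[2]=1, slow++,fast++
slow=3 fast=3: a[fast]=3≠0 swap→a[3]=3, slow++,fast++
slow=4 fast=4: a[fast]=2≠0 swap→a[4]=2, slow++,fast++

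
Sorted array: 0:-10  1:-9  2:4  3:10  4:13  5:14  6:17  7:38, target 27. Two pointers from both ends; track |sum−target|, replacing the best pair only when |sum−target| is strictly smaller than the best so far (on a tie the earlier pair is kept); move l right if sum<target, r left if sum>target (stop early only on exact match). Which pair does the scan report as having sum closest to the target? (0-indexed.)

pair (10, 17) with sum 27 (|Δ|=0)

[0,7] -10+38=28 d=1 * → r--
[0,6] -10+17=7 d=20 → l++
[1,6] -9+17=8 d=19 → l++
[2,6] 4+17=21 d=6 → l++
[3,6] 10+17=27 d=0 * → stop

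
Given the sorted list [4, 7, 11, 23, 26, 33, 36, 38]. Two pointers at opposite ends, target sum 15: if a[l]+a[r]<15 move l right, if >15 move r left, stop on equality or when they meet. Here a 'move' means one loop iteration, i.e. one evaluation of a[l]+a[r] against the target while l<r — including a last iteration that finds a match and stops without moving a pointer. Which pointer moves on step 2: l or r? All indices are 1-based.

r

l=1 r=8: 4+38=42 >15, r--
l=1 r=7: 4+36=40 >15, r--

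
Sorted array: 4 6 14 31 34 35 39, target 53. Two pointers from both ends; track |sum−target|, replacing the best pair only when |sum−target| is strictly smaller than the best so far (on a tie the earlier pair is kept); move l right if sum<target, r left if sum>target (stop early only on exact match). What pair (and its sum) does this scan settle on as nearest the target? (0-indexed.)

l=0 r=6: 4+39=43 d=10 *, l++
l=1 r=6: 6+39=45 d=8 *, l++
l=2 r=6: 14+39=53 d=0 *, stop

pair (14, 39) with sum 53 (|Δ|=0)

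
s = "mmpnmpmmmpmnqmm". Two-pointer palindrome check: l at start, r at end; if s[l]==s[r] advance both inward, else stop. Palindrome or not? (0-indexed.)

l=0 r=14: 'm'=='m', l++,r--
l=1 r=13: 'm'=='m', l++,r--
l=2 r=12: 'p'!='q', stop

not a palindrome (mismatch at 2,12)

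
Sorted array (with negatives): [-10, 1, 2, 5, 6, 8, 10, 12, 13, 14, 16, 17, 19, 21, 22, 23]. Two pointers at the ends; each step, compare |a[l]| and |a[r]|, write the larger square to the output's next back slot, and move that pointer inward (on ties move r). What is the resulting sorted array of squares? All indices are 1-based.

[1,16] |-10|<=|23| out[16]=529 → r--
[1,15] |-10|<=|22| out[15]=484 → r--
[1,14] |-10|<=|21| out[14]=441 → r--
[1,13] |-10|<=|19| out[13]=361 → r--
[1,12] |-10|<=|17| out[12]=289 → r--
[1,11] |-10|<=|16| out[11]=256 → r--
[1,10] |-10|<=|14| out[10]=196 → r--
[1,9] |-10|<=|13| out[9]=169 → r--
[1,8] |-10|<=|12| out[8]=144 → r--
[1,7] |-10|<=|10| out[7]=100 → r--
[1,6] |-10|>|8| out[6]=100 → l++
[2,6] |1|<=|8| out[5]=64 → r--
[2,5] |1|<=|6| out[4]=36 → r--
[2,4] |1|<=|5| out[3]=25 → r--
[2,3] |1|<=|2| out[2]=4 → r--
[2,2] |1|<=|1| out[1]=1 → r--

[1, 4, 25, 36, 64, 100, 100, 144, 169, 196, 256, 289, 361, 441, 484, 529]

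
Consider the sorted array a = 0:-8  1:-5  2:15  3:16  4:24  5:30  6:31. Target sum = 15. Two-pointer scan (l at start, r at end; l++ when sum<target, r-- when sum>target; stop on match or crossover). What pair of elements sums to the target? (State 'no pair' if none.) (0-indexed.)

no pair

[0,6] -8+31=23 >15 → r--
[0,5] -8+30=22 >15 → r--
[0,4] -8+24=16 >15 → r--
[0,3] -8+16=8 <15 → l++
[1,3] -5+16=11 <15 → l++
[2,3] 15+16=31 >15 → r--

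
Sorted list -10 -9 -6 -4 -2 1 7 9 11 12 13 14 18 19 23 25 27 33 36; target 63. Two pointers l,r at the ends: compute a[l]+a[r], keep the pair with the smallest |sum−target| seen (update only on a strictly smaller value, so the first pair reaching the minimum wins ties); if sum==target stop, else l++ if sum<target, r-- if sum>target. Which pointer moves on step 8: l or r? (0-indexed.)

l=0 r=18: -10+36=26 d=37 *, l++
l=1 r=18: -9+36=27 d=36 *, l++
l=2 r=18: -6+36=30 d=33 *, l++
l=3 r=18: -4+36=32 d=31 *, l++
l=4 r=18: -2+36=34 d=29 *, l++
l=5 r=18: 1+36=37 d=26 *, l++
l=6 r=18: 7+36=43 d=20 *, l++
l=7 r=18: 9+36=45 d=18 *, l++

l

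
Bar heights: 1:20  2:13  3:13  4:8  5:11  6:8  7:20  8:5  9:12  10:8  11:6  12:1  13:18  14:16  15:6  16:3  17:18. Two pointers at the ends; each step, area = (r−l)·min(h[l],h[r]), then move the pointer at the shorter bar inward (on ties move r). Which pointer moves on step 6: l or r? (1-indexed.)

r

l=1 r=17: min(20,18)*16=288 best=288 *, r--
l=1 r=16: min(20,3)*15=45 best=288, r--
l=1 r=15: min(20,6)*14=84 best=288, r--
l=1 r=14: min(20,16)*13=208 best=288, r--
l=1 r=13: min(20,18)*12=216 best=288, r--
l=1 r=12: min(20,1)*11=11 best=288, r--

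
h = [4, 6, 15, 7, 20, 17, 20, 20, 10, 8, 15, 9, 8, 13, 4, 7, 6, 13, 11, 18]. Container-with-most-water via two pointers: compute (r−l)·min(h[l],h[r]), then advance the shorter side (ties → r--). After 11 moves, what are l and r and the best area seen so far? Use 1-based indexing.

l=5, r=13, best area=270

[1,20] min(4,18)*19=76 best=76 * → l++
[2,20] min(6,18)*18=108 best=108 * → l++
[3,20] min(15,18)*17=255 best=255 * → l++
[4,20] min(7,18)*16=112 best=255 → l++
[5,20] min(20,18)*15=270 best=270 * → r--
[5,19] min(20,11)*14=154 best=270 → r--
[5,18] min(20,13)*13=169 best=270 → r--
[5,17] min(20,6)*12=72 best=270 → r--
[5,16] min(20,7)*11=77 best=270 → r--
[5,15] min(20,4)*10=40 best=270 → r--
[5,14] min(20,13)*9=117 best=270 → r--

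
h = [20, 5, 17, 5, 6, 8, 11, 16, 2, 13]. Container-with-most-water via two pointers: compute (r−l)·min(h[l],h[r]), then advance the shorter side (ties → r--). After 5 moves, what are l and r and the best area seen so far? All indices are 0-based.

l=0, r=4, best area=117

l=0 r=9: min(20,13)*9=117 best=117 *, r--
l=0 r=8: min(20,2)*8=16 best=117, r--
l=0 r=7: min(20,16)*7=112 best=117, r--
l=0 r=6: min(20,11)*6=66 best=117, r--
l=0 r=5: min(20,8)*5=40 best=117, r--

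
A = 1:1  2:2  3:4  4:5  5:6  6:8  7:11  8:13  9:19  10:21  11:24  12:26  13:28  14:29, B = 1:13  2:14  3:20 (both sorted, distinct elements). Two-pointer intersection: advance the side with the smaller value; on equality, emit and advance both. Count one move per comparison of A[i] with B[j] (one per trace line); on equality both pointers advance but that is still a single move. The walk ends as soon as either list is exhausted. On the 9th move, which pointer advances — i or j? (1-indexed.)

j

[i=1,j=1] 1<13 → i++
[i=2,j=1] 2<13 → i++
[i=3,j=1] 4<13 → i++
[i=4,j=1] 5<13 → i++
[i=5,j=1] 6<13 → i++
[i=6,j=1] 8<13 → i++
[i=7,j=1] 11<13 → i++
[i=8,j=1] 13==13 emit → i++,j++
[i=9,j=2] 19>14 → j++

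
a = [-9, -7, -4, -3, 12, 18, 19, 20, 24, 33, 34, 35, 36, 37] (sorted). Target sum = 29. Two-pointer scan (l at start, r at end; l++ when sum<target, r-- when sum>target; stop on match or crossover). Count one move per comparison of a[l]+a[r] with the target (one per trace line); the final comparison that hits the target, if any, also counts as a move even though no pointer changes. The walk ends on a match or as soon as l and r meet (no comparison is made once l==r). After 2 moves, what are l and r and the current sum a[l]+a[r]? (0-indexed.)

l=1, r=12, sum=29

l=0 r=13: -9+37=28 <29, l++
l=1 r=13: -7+37=30 >29, r--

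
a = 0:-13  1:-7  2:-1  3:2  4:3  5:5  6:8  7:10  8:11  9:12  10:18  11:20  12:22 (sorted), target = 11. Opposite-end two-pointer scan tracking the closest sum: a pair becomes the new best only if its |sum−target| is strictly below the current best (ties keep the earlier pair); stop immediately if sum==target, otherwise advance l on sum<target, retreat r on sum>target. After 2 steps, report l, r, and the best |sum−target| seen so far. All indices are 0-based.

l=1, r=11, best |Δ|=2

l=0 r=12: -13+22=9 d=2 *, l++
l=1 r=12: -7+22=15 d=4, r--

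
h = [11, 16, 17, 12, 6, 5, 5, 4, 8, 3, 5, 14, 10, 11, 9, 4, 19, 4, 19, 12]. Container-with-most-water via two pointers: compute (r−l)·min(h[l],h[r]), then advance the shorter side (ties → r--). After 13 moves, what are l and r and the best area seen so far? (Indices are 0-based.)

l=0 r=19: min(11,12)*19=209 best=209 *, l++
l=1 r=19: min(16,12)*18=216 best=216 *, r--
l=1 r=18: min(16,19)*17=272 best=272 *, l++
l=2 r=18: min(17,19)*16=272 best=272, l++
l=3 r=18: min(12,19)*15=180 best=272, l++
l=4 r=18: min(6,19)*14=84 best=272, l++
l=5 r=18: min(5,19)*13=65 best=272, l++
l=6 r=18: min(5,19)*12=60 best=272, l++
l=7 r=18: min(4,19)*11=44 best=272, l++
l=8 r=18: min(8,19)*10=80 best=272, l++
l=9 r=18: min(3,19)*9=27 best=272, l++
l=10 r=18: min(5,19)*8=40 best=272, l++
l=11 r=18: min(14,19)*7=98 best=272, l++

l=12, r=18, best area=272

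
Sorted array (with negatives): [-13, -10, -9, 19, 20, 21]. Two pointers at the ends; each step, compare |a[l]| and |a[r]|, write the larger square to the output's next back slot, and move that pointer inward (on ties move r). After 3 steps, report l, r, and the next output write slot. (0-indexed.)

l=0, r=2, next write slot=2

l=0 r=5: |-13|<=|21| out[5]=441, r--
l=0 r=4: |-13|<=|20| out[4]=400, r--
l=0 r=3: |-13|<=|19| out[3]=361, r--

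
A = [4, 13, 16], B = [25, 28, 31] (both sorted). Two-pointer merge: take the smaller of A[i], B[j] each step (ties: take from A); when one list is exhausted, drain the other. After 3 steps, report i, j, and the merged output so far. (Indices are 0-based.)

i=0 j=0: A[i]=4<=B[j]=25 take 4, i++
i=1 j=0: A[i]=13<=B[j]=25 take 13, i++
i=2 j=0: A[i]=16<=B[j]=25 take 16, i++

i=3, j=0, merged so far=[4, 13, 16]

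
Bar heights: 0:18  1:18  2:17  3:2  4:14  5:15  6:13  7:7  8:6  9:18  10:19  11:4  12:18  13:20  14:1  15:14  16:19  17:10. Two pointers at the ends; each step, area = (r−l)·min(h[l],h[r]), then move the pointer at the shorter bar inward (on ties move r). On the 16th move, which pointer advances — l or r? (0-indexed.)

l

[0,17] min(18,10)*17=170 best=170 * → r--
[0,16] min(18,19)*16=288 best=288 * → l++
[1,16] min(18,19)*15=270 best=288 → l++
[2,16] min(17,19)*14=238 best=288 → l++
[3,16] min(2,19)*13=26 best=288 → l++
[4,16] min(14,19)*12=168 best=288 → l++
[5,16] min(15,19)*11=165 best=288 → l++
[6,16] min(13,19)*10=130 best=288 → l++
[7,16] min(7,19)*9=63 best=288 → l++
[8,16] min(6,19)*8=48 best=288 → l++
[9,16] min(18,19)*7=126 best=288 → l++
[10,16] min(19,19)*6=114 best=288 → r--
[10,15] min(19,14)*5=70 best=288 → r--
[10,14] min(19,1)*4=4 best=288 → r--
[10,13] min(19,20)*3=57 best=288 → l++
[11,13] min(4,20)*2=8 best=288 → l++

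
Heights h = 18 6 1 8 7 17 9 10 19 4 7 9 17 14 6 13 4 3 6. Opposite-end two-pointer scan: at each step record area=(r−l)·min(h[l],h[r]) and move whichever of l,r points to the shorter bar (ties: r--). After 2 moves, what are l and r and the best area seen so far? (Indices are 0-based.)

l=0, r=16, best area=108

l=0 r=18: min(18,6)*18=108 best=108 *, r--
l=0 r=17: min(18,3)*17=51 best=108, r--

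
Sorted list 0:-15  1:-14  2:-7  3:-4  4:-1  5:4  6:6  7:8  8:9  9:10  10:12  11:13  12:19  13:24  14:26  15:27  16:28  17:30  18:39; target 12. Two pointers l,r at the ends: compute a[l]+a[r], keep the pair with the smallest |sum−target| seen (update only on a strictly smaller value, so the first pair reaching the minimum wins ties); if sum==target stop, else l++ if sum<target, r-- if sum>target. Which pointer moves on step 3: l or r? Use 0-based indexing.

r

l=0 r=18: -15+39=24 d=12 *, r--
l=0 r=17: -15+30=15 d=3 *, r--
l=0 r=16: -15+28=13 d=1 *, r--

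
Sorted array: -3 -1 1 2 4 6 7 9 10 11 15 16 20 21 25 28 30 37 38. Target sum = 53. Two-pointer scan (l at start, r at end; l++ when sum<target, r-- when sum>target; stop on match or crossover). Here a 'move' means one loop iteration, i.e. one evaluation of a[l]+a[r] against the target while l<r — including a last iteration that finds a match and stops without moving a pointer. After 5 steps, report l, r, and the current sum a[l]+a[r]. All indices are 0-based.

l=5, r=18, sum=44

l=0 r=18: -3+38=35 <53, l++
l=1 r=18: -1+38=37 <53, l++
l=2 r=18: 1+38=39 <53, l++
l=3 r=18: 2+38=40 <53, l++
l=4 r=18: 4+38=42 <53, l++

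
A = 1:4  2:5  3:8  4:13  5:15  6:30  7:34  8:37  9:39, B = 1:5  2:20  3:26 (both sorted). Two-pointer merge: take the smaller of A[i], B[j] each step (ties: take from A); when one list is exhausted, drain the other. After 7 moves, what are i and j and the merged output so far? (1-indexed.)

[i=1,j=1] A[i]=4<=B[j]=5 take 4 → i++
[i=2,j=1] A[i]=5<=B[j]=5 take 5 → i++
[i=3,j=1] A[i]=8>B[j]=5 take 5 → j++
[i=3,j=2] A[i]=8<=B[j]=20 take 8 → i++
[i=4,j=2] A[i]=13<=B[j]=20 take 13 → i++
[i=5,j=2] A[i]=15<=B[j]=20 take 15 → i++
[i=6,j=2] A[i]=30>B[j]=20 take 20 → j++

i=6, j=3, merged so far=[4, 5, 5, 8, 13, 15, 20]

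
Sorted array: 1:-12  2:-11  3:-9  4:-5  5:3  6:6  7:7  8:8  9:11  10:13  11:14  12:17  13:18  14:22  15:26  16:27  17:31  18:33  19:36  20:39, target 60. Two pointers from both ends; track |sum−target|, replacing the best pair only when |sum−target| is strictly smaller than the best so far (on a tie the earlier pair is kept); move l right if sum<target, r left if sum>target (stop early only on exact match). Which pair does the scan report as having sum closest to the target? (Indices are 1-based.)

l=1 r=20: -12+39=27 d=33 *, l++
l=2 r=20: -11+39=28 d=32 *, l++
l=3 r=20: -9+39=30 d=30 *, l++
l=4 r=20: -5+39=34 d=26 *, l++
l=5 r=20: 3+39=42 d=18 *, l++
l=6 r=20: 6+39=45 d=15 *, l++
l=7 r=20: 7+39=46 d=14 *, l++
l=8 r=20: 8+39=47 d=13 *, l++
l=9 r=20: 11+39=50 d=10 *, l++
l=10 r=20: 13+39=52 d=8 *, l++
l=11 r=20: 14+39=53 d=7 *, l++
l=12 r=20: 17+39=56 d=4 *, l++
l=13 r=20: 18+39=57 d=3 *, l++
l=14 r=20: 22+39=61 d=1 *, r--
l=14 r=19: 22+36=58 d=2, l++
l=15 r=19: 26+36=62 d=2, r--
l=15 r=18: 26+33=59 d=1, l++
l=16 r=18: 27+33=60 d=0 *, stop

pair (27, 33) with sum 60 (|Δ|=0)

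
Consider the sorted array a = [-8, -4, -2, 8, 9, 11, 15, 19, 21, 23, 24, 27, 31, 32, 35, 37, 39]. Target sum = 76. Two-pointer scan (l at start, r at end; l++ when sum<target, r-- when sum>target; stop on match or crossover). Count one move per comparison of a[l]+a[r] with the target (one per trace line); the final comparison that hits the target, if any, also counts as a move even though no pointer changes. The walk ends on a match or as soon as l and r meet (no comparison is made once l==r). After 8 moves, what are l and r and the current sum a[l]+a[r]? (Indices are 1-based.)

l=9, r=17, sum=60

[1,17] -8+39=31 <76 → l++
[2,17] -4+39=35 <76 → l++
[3,17] -2+39=37 <76 → l++
[4,17] 8+39=47 <76 → l++
[5,17] 9+39=48 <76 → l++
[6,17] 11+39=50 <76 → l++
[7,17] 15+39=54 <76 → l++
[8,17] 19+39=58 <76 → l++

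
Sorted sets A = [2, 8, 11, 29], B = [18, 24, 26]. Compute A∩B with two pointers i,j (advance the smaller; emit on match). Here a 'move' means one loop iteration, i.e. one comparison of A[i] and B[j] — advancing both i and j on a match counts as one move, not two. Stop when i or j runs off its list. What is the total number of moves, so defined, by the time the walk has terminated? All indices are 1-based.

6 moves

[i=1,j=1] 2<18 → i++
[i=2,j=1] 8<18 → i++
[i=3,j=1] 11<18 → i++
[i=4,j=1] 29>18 → j++
[i=4,j=2] 29>24 → j++
[i=4,j=3] 29>26 → j++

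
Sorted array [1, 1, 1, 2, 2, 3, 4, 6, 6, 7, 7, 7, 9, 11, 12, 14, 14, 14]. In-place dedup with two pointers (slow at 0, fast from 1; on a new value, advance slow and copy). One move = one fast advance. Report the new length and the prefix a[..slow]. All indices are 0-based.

length 10; prefix = [1, 2, 3, 4, 6, 7, 9, 11, 12, 14]

(s=0,f=1) a[fast]=1=a[slow] dup → fast++
(s=0,f=2) a[fast]=1=a[slow] dup → fast++
(s=0,f=3) a[fast]=2≠a[slow]=1 write a[1]=2 → slow++,fast++
(s=1,f=4) a[fast]=2=a[slow] dup → fast++
(s=1,f=5) a[fast]=3≠a[slow]=2 write a[2]=3 → slow++,fast++
(s=2,f=6) a[fast]=4≠a[slow]=3 write a[3]=4 → slow++,fast++
(s=3,f=7) a[fast]=6≠a[slow]=4 write a[4]=6 → slow++,fast++
(s=4,f=8) a[fast]=6=a[slow] dup → fast++
(s=4,f=9) a[fast]=7≠a[slow]=6 write a[5]=7 → slow++,fast++
(s=5,f=10) a[fast]=7=a[slow] dup → fast++
(s=5,f=11) a[fast]=7=a[slow] dup → fast++
(s=5,f=12) a[fast]=9≠a[slow]=7 write a[6]=9 → slow++,fast++
(s=6,f=13) a[fast]=11≠a[slow]=9 write a[7]=11 → slow++,fast++
(s=7,f=14) a[fast]=12≠a[slow]=11 write a[8]=12 → slow++,fast++
(s=8,f=15) a[fast]=14≠a[slow]=12 write a[9]=14 → slow++,fast++
(s=9,f=16) a[fast]=14=a[slow] dup → fast++
(s=9,f=17) a[fast]=14=a[slow] dup → fast++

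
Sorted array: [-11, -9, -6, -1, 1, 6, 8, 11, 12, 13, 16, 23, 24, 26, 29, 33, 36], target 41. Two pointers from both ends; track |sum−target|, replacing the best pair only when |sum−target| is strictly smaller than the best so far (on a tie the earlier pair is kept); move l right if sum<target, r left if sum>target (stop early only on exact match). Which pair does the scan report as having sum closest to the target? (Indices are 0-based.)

[0,16] -11+36=25 d=16 * → l++
[1,16] -9+36=27 d=14 * → l++
[2,16] -6+36=30 d=11 * → l++
[3,16] -1+36=35 d=6 * → l++
[4,16] 1+36=37 d=4 * → l++
[5,16] 6+36=42 d=1 * → r--
[5,15] 6+33=39 d=2 → l++
[6,15] 8+33=41 d=0 * → stop

pair (8, 33) with sum 41 (|Δ|=0)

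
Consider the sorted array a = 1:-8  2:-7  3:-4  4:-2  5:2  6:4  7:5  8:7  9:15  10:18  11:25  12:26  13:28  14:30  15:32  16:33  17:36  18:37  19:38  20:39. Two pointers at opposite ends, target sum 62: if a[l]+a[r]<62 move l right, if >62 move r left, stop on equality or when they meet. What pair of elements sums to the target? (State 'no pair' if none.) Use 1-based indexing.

(25, 37)

[1,20] -8+39=31 <62 → l++
[2,20] -7+39=32 <62 → l++
[3,20] -4+39=35 <62 → l++
[4,20] -2+39=37 <62 → l++
[5,20] 2+39=41 <62 → l++
[6,20] 4+39=43 <62 → l++
[7,20] 5+39=44 <62 → l++
[8,20] 7+39=46 <62 → l++
[9,20] 15+39=54 <62 → l++
[10,20] 18+39=57 <62 → l++
[11,20] 25+39=64 >62 → r--
[11,19] 25+38=63 >62 → r--
[11,18] 25+37=62 → found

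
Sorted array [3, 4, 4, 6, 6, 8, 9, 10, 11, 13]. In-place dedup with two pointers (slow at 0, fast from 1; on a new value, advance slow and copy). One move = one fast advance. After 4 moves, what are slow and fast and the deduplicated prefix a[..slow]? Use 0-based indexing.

slow=0 fast=1: a[fast]=4≠a[slow]=3 write a[1]=4, slow++,fast++
slow=1 fast=2: a[fast]=4=a[slow] dup, fast++
slow=1 fast=3: a[fast]=6≠a[slow]=4 write a[2]=6, slow++,fast++
slow=2 fast=4: a[fast]=6=a[slow] dup, fast++

slow=2, fast=5, prefix=[3, 4, 6]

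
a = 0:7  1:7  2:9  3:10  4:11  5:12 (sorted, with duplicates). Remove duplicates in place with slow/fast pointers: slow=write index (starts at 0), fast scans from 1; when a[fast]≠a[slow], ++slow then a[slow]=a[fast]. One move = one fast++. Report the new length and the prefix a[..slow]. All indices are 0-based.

length 5; prefix = [7, 9, 10, 11, 12]

(s=0,f=1) a[fast]=7=a[slow] dup → fast++
(s=0,f=2) a[fast]=9≠a[slow]=7 write a[1]=9 → slow++,fast++
(s=1,f=3) a[fast]=10≠a[slow]=9 write a[2]=10 → slow++,fast++
(s=2,f=4) a[fast]=11≠a[slow]=10 write a[3]=11 → slow++,fast++
(s=3,f=5) a[fast]=12≠a[slow]=11 write a[4]=12 → slow++,fast++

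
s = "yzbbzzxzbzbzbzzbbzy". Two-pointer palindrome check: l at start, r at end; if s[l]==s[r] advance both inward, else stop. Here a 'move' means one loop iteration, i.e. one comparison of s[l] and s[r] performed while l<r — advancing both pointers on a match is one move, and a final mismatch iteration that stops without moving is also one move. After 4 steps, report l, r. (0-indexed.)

l=0 r=18: 'y'=='y', l++,r--
l=1 r=17: 'z'=='z', l++,r--
l=2 r=16: 'b'=='b', l++,r--
l=3 r=15: 'b'=='b', l++,r--

l=4, r=14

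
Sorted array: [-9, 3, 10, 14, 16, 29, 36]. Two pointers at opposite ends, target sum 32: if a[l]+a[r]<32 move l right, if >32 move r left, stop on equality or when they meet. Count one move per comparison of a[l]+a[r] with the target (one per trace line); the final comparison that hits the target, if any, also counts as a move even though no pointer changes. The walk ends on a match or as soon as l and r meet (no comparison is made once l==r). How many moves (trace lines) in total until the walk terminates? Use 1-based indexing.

l=1 r=7: -9+36=27 <32, l++
l=2 r=7: 3+36=39 >32, r--
l=2 r=6: 3+29=32, found

3 moves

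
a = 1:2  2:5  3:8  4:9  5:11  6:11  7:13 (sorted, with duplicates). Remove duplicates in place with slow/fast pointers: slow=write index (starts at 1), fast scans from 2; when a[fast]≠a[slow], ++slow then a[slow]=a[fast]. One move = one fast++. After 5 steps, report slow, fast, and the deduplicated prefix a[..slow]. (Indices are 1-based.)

slow=5, fast=7, prefix=[2, 5, 8, 9, 11]

slow=1 fast=2: a[fast]=5≠a[slow]=2 write a[2]=5, slow++,fast++
slow=2 fast=3: a[fast]=8≠a[slow]=5 write a[3]=8, slow++,fast++
slow=3 fast=4: a[fast]=9≠a[slow]=8 write a[4]=9, slow++,fast++
slow=4 fast=5: a[fast]=11≠a[slow]=9 write a[5]=11, slow++,fast++
slow=5 fast=6: a[fast]=11=a[slow] dup, fast++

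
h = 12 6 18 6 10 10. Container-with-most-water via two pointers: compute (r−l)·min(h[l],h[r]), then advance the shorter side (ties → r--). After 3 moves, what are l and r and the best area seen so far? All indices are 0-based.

l=0, r=2, best area=50

l=0 r=5: min(12,10)*5=50 best=50 *, r--
l=0 r=4: min(12,10)*4=40 best=50, r--
l=0 r=3: min(12,6)*3=18 best=50, r--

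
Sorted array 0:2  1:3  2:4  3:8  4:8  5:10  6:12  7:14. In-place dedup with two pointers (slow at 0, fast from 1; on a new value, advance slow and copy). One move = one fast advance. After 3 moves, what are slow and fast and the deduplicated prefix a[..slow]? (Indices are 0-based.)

(s=0,f=1) a[fast]=3≠a[slow]=2 write a[1]=3 → slow++,fast++
(s=1,f=2) a[fast]=4≠a[slow]=3 write a[2]=4 → slow++,fast++
(s=2,f=3) a[fast]=8≠a[slow]=4 write a[3]=8 → slow++,fast++

slow=3, fast=4, prefix=[2, 3, 4, 8]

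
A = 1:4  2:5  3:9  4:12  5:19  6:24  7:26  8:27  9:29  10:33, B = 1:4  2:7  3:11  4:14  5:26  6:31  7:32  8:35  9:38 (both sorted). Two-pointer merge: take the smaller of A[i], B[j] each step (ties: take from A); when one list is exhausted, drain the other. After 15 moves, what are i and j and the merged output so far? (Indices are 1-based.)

i=1 j=1: A[i]=4<=B[j]=4 take 4, i++
i=2 j=1: A[i]=5>B[j]=4 take 4, j++
i=2 j=2: A[i]=5<=B[j]=7 take 5, i++
i=3 j=2: A[i]=9>B[j]=7 take 7, j++
i=3 j=3: A[i]=9<=B[j]=11 take 9, i++
i=4 j=3: A[i]=12>B[j]=11 take 11, j++
i=4 j=4: A[i]=12<=B[j]=14 take 12, i++
i=5 j=4: A[i]=19>B[j]=14 take 14, j++
i=5 j=5: A[i]=19<=B[j]=26 take 19, i++
i=6 j=5: A[i]=24<=B[j]=26 take 24, i++
i=7 j=5: A[i]=26<=B[j]=26 take 26, i++
i=8 j=5: A[i]=27>B[j]=26 take 26, j++
i=8 j=6: A[i]=27<=B[j]=31 take 27, i++
i=9 j=6: A[i]=29<=B[j]=31 take 29, i++
i=10 j=6: A[i]=33>B[j]=31 take 31, j++

i=10, j=7, merged so far=[4, 4, 5, 7, 9, 11, 12, 14, 19, 24, 26, 26, 27, 29, 31]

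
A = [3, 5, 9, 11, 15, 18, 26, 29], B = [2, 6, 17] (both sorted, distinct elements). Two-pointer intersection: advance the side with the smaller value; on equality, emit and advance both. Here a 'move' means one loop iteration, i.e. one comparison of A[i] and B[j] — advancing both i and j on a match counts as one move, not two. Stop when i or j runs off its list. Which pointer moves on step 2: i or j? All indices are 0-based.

i

i=0 j=0: 3>2, j++
i=0 j=1: 3<6, i++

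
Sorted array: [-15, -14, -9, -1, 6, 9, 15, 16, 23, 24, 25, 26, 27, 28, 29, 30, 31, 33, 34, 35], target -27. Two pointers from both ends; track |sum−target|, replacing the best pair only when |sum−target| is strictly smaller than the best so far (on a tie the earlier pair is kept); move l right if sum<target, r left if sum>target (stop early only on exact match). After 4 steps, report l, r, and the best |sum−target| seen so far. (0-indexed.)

l=0 r=19: -15+35=20 d=47 *, r--
l=0 r=18: -15+34=19 d=46 *, r--
l=0 r=17: -15+33=18 d=45 *, r--
l=0 r=16: -15+31=16 d=43 *, r--

l=0, r=15, best |Δ|=43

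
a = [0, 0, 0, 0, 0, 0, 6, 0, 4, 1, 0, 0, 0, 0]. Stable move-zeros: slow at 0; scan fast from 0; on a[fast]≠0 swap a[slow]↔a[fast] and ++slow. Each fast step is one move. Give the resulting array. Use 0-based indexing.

slow=0 fast=0: a[fast]=0, fast++
slow=0 fast=1: a[fast]=0, fast++
slow=0 fast=2: a[fast]=0, fast++
slow=0 fast=3: a[fast]=0, fast++
slow=0 fast=4: a[fast]=0, fast++
slow=0 fast=5: a[fast]=0, fast++
slow=0 fast=6: a[fast]=6≠0 swap→a[0]=6, slow++,fast++
slow=1 fast=7: a[fast]=0, fast++
slow=1 fast=8: a[fast]=4≠0 swap→a[1]=4, slow++,fast++
slow=2 fast=9: a[fast]=1≠0 swap→a[2]=1, slow++,fast++
slow=3 fast=10: a[fast]=0, fast++
slow=3 fast=11: a[fast]=0, fast++
slow=3 fast=12: a[fast]=0, fast++
slow=3 fast=13: a[fast]=0, fast++

[6, 4, 1, 0, 0, 0, 0, 0, 0, 0, 0, 0, 0, 0]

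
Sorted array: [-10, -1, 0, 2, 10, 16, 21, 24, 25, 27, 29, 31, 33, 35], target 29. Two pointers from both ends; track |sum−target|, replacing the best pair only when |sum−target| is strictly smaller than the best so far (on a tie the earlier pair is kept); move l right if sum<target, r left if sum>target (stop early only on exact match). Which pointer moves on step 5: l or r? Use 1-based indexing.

l

l=1 r=14: -10+35=25 d=4 *, l++
l=2 r=14: -1+35=34 d=5, r--
l=2 r=13: -1+33=32 d=3 *, r--
l=2 r=12: -1+31=30 d=1 *, r--
l=2 r=11: -1+29=28 d=1, l++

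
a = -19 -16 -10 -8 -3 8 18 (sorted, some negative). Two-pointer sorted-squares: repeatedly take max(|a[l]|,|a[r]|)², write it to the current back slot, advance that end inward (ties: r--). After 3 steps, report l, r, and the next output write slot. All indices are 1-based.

l=1 r=7: |-19|>|18| out[7]=361, l++
l=2 r=7: |-16|<=|18| out[6]=324, r--
l=2 r=6: |-16|>|8| out[5]=256, l++

l=3, r=6, next write slot=4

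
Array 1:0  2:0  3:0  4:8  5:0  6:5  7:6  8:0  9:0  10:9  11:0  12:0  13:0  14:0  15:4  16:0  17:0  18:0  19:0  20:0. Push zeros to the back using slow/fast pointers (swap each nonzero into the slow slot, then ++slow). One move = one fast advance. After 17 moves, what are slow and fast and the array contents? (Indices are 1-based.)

slow=1 fast=1: a[fast]=0, fast++
slow=1 fast=2: a[fast]=0, fast++
slow=1 fast=3: a[fast]=0, fast++
slow=1 fast=4: a[fast]=8≠0 swap→a[1]=8, slow++,fast++
slow=2 fast=5: a[fast]=0, fast++
slow=2 fast=6: a[fast]=5≠0 swap→a[2]=5, slow++,fast++
slow=3 fast=7: a[fast]=6≠0 swap→a[3]=6, slow++,fast++
slow=4 fast=8: a[fast]=0, fast++
slow=4 fast=9: a[fast]=0, fast++
slow=4 fast=10: a[fast]=9≠0 swap→a[4]=9, slow++,fast++
slow=5 fast=11: a[fast]=0, fast++
slow=5 fast=12: a[fast]=0, fast++
slow=5 fast=13: a[fast]=0, fast++
slow=5 fast=14: a[fast]=0, fast++
slow=5 fast=15: a[fast]=4≠0 swap→a[5]=4, slow++,fast++
slow=6 fast=16: a[fast]=0, fast++
slow=6 fast=17: a[fast]=0, fast++

slow=6, fast=18, a=[8, 5, 6, 9, 4, 0, 0, 0, 0, 0, 0, 0, 0, 0, 0, 0, 0, 0, 0, 0]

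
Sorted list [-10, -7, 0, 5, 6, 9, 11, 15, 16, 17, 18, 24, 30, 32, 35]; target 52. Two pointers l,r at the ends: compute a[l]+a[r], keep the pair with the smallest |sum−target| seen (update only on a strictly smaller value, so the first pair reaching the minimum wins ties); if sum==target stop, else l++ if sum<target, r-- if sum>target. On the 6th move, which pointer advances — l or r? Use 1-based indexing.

l=1 r=15: -10+35=25 d=27 *, l++
l=2 r=15: -7+35=28 d=24 *, l++
l=3 r=15: 0+35=35 d=17 *, l++
l=4 r=15: 5+35=40 d=12 *, l++
l=5 r=15: 6+35=41 d=11 *, l++
l=6 r=15: 9+35=44 d=8 *, l++

l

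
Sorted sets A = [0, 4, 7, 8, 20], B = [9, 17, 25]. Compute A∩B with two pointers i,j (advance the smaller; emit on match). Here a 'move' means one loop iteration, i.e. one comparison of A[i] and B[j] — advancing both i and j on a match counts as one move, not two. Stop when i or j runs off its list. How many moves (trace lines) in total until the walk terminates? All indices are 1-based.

[i=1,j=1] 0<9 → i++
[i=2,j=1] 4<9 → i++
[i=3,j=1] 7<9 → i++
[i=4,j=1] 8<9 → i++
[i=5,j=1] 20>9 → j++
[i=5,j=2] 20>17 → j++
[i=5,j=3] 20<25 → i++

7 moves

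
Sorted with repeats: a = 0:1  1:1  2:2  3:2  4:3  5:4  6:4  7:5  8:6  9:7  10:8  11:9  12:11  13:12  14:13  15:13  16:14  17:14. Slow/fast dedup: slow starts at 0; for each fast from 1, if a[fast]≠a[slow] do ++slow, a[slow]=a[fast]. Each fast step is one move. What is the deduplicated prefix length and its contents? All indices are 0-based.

length 13; prefix = [1, 2, 3, 4, 5, 6, 7, 8, 9, 11, 12, 13, 14]

(s=0,f=1) a[fast]=1=a[slow] dup → fast++
(s=0,f=2) a[fast]=2≠a[slow]=1 write a[1]=2 → slow++,fast++
(s=1,f=3) a[fast]=2=a[slow] dup → fast++
(s=1,f=4) a[fast]=3≠a[slow]=2 write a[2]=3 → slow++,fast++
(s=2,f=5) a[fast]=4≠a[slow]=3 write a[3]=4 → slow++,fast++
(s=3,f=6) a[fast]=4=a[slow] dup → fast++
(s=3,f=7) a[fast]=5≠a[slow]=4 write a[4]=5 → slow++,fast++
(s=4,f=8) a[fast]=6≠a[slow]=5 write a[5]=6 → slow++,fast++
(s=5,f=9) a[fast]=7≠a[slow]=6 write a[6]=7 → slow++,fast++
(s=6,f=10) a[fast]=8≠a[slow]=7 write a[7]=8 → slow++,fast++
(s=7,f=11) a[fast]=9≠a[slow]=8 write a[8]=9 → slow++,fast++
(s=8,f=12) a[fast]=11≠a[slow]=9 write a[9]=11 → slow++,fast++
(s=9,f=13) a[fast]=12≠a[slow]=11 write a[10]=12 → slow++,fast++
(s=10,f=14) a[fast]=13≠a[slow]=12 write a[11]=13 → slow++,fast++
(s=11,f=15) a[fast]=13=a[slow] dup → fast++
(s=11,f=16) a[fast]=14≠a[slow]=13 write a[12]=14 → slow++,fast++
(s=12,f=17) a[fast]=14=a[slow] dup → fast++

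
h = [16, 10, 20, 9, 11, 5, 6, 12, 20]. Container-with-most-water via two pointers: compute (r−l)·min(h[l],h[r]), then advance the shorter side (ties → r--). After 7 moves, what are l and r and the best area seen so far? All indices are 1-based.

l=3, r=4, best area=128

l=1 r=9: min(16,20)*8=128 best=128 *, l++
l=2 r=9: min(10,20)*7=70 best=128, l++
l=3 r=9: min(20,20)*6=120 best=128, r--
l=3 r=8: min(20,12)*5=60 best=128, r--
l=3 r=7: min(20,6)*4=24 best=128, r--
l=3 r=6: min(20,5)*3=15 best=128, r--
l=3 r=5: min(20,11)*2=22 best=128, r--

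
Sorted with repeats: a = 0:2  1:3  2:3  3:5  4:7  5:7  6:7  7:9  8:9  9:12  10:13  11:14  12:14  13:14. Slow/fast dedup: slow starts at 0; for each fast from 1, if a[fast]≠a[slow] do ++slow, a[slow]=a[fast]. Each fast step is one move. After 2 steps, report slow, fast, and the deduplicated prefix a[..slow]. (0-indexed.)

(s=0,f=1) a[fast]=3≠a[slow]=2 write a[1]=3 → slow++,fast++
(s=1,f=2) a[fast]=3=a[slow] dup → fast++

slow=1, fast=3, prefix=[2, 3]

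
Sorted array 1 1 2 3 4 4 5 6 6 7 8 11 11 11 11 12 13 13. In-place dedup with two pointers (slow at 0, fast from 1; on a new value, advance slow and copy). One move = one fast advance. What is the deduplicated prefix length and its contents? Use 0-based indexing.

length 11; prefix = [1, 2, 3, 4, 5, 6, 7, 8, 11, 12, 13]

(s=0,f=1) a[fast]=1=a[slow] dup → fast++
(s=0,f=2) a[fast]=2≠a[slow]=1 write a[1]=2 → slow++,fast++
(s=1,f=3) a[fast]=3≠a[slow]=2 write a[2]=3 → slow++,fast++
(s=2,f=4) a[fast]=4≠a[slow]=3 write a[3]=4 → slow++,fast++
(s=3,f=5) a[fast]=4=a[slow] dup → fast++
(s=3,f=6) a[fast]=5≠a[slow]=4 write a[4]=5 → slow++,fast++
(s=4,f=7) a[fast]=6≠a[slow]=5 write a[5]=6 → slow++,fast++
(s=5,f=8) a[fast]=6=a[slow] dup → fast++
(s=5,f=9) a[fast]=7≠a[slow]=6 write a[6]=7 → slow++,fast++
(s=6,f=10) a[fast]=8≠a[slow]=7 write a[7]=8 → slow++,fast++
(s=7,f=11) a[fast]=11≠a[slow]=8 write a[8]=11 → slow++,fast++
(s=8,f=12) a[fast]=11=a[slow] dup → fast++
(s=8,f=13) a[fast]=11=a[slow] dup → fast++
(s=8,f=14) a[fast]=11=a[slow] dup → fast++
(s=8,f=15) a[fast]=12≠a[slow]=11 write a[9]=12 → slow++,fast++
(s=9,f=16) a[fast]=13≠a[slow]=12 write a[10]=13 → slow++,fast++
(s=10,f=17) a[fast]=13=a[slow] dup → fast++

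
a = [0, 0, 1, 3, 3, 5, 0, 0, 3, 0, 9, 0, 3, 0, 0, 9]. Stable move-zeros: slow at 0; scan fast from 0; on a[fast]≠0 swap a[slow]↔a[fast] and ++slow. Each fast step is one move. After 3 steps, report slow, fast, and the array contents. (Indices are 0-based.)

slow=1, fast=3, a=[1, 0, 0, 3, 3, 5, 0, 0, 3, 0, 9, 0, 3, 0, 0, 9]

(s=0,f=0) a[fast]=0 → fast++
(s=0,f=1) a[fast]=0 → fast++
(s=0,f=2) a[fast]=1≠0 swap→a[0]=1 → slow++,fast++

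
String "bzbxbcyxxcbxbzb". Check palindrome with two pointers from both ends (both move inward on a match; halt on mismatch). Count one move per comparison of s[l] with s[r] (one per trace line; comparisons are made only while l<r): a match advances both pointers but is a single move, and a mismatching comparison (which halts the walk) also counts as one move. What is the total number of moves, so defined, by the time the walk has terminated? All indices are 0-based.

[0,14] 'b'=='b' → l++,r--
[1,13] 'z'=='z' → l++,r--
[2,12] 'b'=='b' → l++,r--
[3,11] 'x'=='x' → l++,r--
[4,10] 'b'=='b' → l++,r--
[5,9] 'c'=='c' → l++,r--
[6,8] 'y'!='x' → stop

7 moves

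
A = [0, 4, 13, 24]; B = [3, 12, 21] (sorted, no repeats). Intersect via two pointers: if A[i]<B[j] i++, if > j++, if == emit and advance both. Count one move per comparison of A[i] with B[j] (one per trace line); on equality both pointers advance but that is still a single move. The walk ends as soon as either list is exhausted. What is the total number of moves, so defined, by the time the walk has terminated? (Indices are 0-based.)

6 moves

i=0 j=0: 0<3, i++
i=1 j=0: 4>3, j++
i=1 j=1: 4<12, i++
i=2 j=1: 13>12, j++
i=2 j=2: 13<21, i++
i=3 j=2: 24>21, j++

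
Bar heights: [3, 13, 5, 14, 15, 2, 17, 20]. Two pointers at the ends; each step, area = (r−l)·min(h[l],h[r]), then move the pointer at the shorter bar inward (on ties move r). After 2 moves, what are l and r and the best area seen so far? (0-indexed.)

l=0 r=7: min(3,20)*7=21 best=21 *, l++
l=1 r=7: min(13,20)*6=78 best=78 *, l++

l=2, r=7, best area=78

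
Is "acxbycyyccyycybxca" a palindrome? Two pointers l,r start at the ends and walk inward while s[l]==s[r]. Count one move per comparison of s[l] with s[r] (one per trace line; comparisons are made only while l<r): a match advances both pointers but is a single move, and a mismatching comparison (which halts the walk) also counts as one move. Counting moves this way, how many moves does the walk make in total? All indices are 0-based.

9 moves

[0,17] 'a'=='a' → l++,r--
[1,16] 'c'=='c' → l++,r--
[2,15] 'x'=='x' → l++,r--
[3,14] 'b'=='b' → l++,r--
[4,13] 'y'=='y' → l++,r--
[5,12] 'c'=='c' → l++,r--
[6,11] 'y'=='y' → l++,r--
[7,10] 'y'=='y' → l++,r--
[8,9] 'c'=='c' → l++,r--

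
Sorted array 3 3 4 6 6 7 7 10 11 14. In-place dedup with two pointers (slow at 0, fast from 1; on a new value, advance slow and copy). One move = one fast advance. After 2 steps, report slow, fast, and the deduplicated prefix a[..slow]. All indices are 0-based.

slow=0 fast=1: a[fast]=3=a[slow] dup, fast++
slow=0 fast=2: a[fast]=4≠a[slow]=3 write a[1]=4, slow++,fast++

slow=1, fast=3, prefix=[3, 4]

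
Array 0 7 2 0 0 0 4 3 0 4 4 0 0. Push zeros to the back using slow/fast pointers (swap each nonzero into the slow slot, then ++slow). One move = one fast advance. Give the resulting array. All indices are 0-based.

slow=0 fast=0: a[fast]=0, fast++
slow=0 fast=1: a[fast]=7≠0 swap→a[0]=7, slow++,fast++
slow=1 fast=2: a[fast]=2≠0 swap→a[1]=2, slow++,fast++
slow=2 fast=3: a[fast]=0, fast++
slow=2 fast=4: a[fast]=0, fast++
slow=2 fast=5: a[fast]=0, fast++
slow=2 fast=6: a[fast]=4≠0 swap→a[2]=4, slow++,fast++
slow=3 fast=7: a[fast]=3≠0 swap→a[3]=3, slow++,fast++
slow=4 fast=8: a[fast]=0, fast++
slow=4 fast=9: a[fast]=4≠0 swap→a[4]=4, slow++,fast++
slow=5 fast=10: a[fast]=4≠0 swap→a[5]=4, slow++,fast++
slow=6 fast=11: a[fast]=0, fast++
slow=6 fast=12: a[fast]=0, fast++

[7, 2, 4, 3, 4, 4, 0, 0, 0, 0, 0, 0, 0]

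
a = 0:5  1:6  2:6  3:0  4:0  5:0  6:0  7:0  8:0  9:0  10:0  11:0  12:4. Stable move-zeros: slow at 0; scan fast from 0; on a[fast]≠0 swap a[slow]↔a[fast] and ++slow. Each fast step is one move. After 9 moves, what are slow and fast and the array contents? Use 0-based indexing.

(s=0,f=0) a[fast]=5≠0 swap→a[0]=5 → slow++,fast++
(s=1,f=1) a[fast]=6≠0 swap→a[1]=6 → slow++,fast++
(s=2,f=2) a[fast]=6≠0 swap→a[2]=6 → slow++,fast++
(s=3,f=3) a[fast]=0 → fast++
(s=3,f=4) a[fast]=0 → fast++
(s=3,f=5) a[fast]=0 → fast++
(s=3,f=6) a[fast]=0 → fast++
(s=3,f=7) a[fast]=0 → fast++
(s=3,f=8) a[fast]=0 → fast++

slow=3, fast=9, a=[5, 6, 6, 0, 0, 0, 0, 0, 0, 0, 0, 0, 4]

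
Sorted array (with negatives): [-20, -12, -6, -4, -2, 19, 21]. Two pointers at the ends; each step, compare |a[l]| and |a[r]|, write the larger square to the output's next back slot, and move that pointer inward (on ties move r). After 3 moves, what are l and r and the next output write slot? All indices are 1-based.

[1,7] |-20|<=|21| out[7]=441 → r--
[1,6] |-20|>|19| out[6]=400 → l++
[2,6] |-12|<=|19| out[5]=361 → r--

l=2, r=5, next write slot=4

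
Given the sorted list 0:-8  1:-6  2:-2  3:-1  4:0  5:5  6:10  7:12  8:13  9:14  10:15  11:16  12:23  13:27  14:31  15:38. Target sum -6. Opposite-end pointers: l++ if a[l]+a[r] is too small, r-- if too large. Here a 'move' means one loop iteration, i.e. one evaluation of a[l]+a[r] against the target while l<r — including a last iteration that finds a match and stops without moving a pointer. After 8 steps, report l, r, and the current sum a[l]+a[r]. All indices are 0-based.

l=0, r=7, sum=4

[0,15] -8+38=30 >-6 → r--
[0,14] -8+31=23 >-6 → r--
[0,13] -8+27=19 >-6 → r--
[0,12] -8+23=15 >-6 → r--
[0,11] -8+16=8 >-6 → r--
[0,10] -8+15=7 >-6 → r--
[0,9] -8+14=6 >-6 → r--
[0,8] -8+13=5 >-6 → r--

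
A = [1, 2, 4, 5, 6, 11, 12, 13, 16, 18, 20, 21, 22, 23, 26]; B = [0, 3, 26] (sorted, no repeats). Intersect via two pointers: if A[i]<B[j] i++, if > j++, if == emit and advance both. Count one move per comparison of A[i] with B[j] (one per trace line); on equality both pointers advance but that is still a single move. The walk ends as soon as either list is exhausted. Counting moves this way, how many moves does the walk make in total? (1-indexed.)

17 moves

[i=1,j=1] 1>0 → j++
[i=1,j=2] 1<3 → i++
[i=2,j=2] 2<3 → i++
[i=3,j=2] 4>3 → j++
[i=3,j=3] 4<26 → i++
[i=4,j=3] 5<26 → i++
[i=5,j=3] 6<26 → i++
[i=6,j=3] 11<26 → i++
[i=7,j=3] 12<26 → i++
[i=8,j=3] 13<26 → i++
[i=9,j=3] 16<26 → i++
[i=10,j=3] 18<26 → i++
[i=11,j=3] 20<26 → i++
[i=12,j=3] 21<26 → i++
[i=13,j=3] 22<26 → i++
[i=14,j=3] 23<26 → i++
[i=15,j=3] 26==26 emit → i++,j++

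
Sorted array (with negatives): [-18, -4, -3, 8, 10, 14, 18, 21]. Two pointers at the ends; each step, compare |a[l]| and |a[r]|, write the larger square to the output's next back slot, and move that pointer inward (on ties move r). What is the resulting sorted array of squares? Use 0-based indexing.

[9, 16, 64, 100, 196, 324, 324, 441]

[0,7] |-18|<=|21| out[7]=441 → r--
[0,6] |-18|<=|18| out[6]=324 → r--
[0,5] |-18|>|14| out[5]=324 → l++
[1,5] |-4|<=|14| out[4]=196 → r--
[1,4] |-4|<=|10| out[3]=100 → r--
[1,3] |-4|<=|8| out[2]=64 → r--
[1,2] |-4|>|-3| out[1]=16 → l++
[2,2] |-3|<=|-3| out[0]=9 → r--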